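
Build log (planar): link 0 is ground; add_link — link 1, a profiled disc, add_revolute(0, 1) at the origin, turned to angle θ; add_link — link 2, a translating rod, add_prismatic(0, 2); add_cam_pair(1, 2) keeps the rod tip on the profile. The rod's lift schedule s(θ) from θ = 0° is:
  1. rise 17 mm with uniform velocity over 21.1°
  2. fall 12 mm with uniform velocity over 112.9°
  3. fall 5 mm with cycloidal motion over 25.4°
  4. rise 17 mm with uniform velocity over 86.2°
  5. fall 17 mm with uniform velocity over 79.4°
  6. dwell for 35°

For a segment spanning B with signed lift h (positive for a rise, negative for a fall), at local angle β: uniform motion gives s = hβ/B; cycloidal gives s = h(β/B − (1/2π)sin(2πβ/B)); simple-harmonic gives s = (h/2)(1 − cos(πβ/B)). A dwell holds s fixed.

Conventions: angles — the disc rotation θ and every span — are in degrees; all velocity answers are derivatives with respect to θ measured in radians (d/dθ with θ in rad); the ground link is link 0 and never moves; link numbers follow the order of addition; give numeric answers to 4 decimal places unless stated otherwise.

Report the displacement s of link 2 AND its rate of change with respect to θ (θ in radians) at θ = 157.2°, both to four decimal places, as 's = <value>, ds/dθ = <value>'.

seg 1 [0°–21.1°] uniform, h=17: full span → s += 17 → s = 17.0000
seg 2 [21.1°–134°] uniform, h=-12: full span → s += -12 → s = 5.0000
seg 3 [134°–159.4°] cycloidal, h=-5: θ=157.2° here. β=23.2, B=25.4. -5·(0.9134 − sin(2π·0.9134)/(2π)) = -4.9789 → s = 0.0211
velocity in seg [134°–159.4°] (cycloidal), θ in radians: β = 23.2° = 0.4049 rad, B = 25.4° = 0.4433 rad; ds/dθ = (h/B)(1 − cos(2πβ/B)) = ((-5)/0.4433)(1 − cos(2π·0.9134)) = -1.629376 mm/rad

s = 0.0211, ds/dθ = -1.6294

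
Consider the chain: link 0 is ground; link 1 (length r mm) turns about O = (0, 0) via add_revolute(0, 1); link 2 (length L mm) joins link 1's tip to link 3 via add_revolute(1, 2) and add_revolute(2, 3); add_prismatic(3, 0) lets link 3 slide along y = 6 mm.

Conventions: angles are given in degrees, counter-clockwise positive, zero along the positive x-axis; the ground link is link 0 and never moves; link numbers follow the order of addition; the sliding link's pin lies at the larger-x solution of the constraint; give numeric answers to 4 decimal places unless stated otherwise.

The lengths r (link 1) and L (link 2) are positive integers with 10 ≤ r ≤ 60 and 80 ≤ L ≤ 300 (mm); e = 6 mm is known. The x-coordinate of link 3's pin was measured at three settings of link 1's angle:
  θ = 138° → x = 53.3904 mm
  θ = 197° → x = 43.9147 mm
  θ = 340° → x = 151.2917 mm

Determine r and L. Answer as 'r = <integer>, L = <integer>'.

constraint per measurement: (x − r cos θ)² + (r sin θ − e)² = L²
subtracting the θ₁ and θ₂ equations cancels the r² and L² terms:
r = (x₁² − x₂²) / (2[(x₁cos θ₁ + e sin θ₁) − (x₂cos θ₂ + e sin θ₂)]) = 56.9998 → r = 57
L² = (x₁ − r cos θ₁)² + (r sin θ₁ − e)² = 10201.0046 → L = 101.0000 → L = 101
check at θ₃=340°: x = 151.2917 (printed 151.2917) ✓

r = 57, L = 101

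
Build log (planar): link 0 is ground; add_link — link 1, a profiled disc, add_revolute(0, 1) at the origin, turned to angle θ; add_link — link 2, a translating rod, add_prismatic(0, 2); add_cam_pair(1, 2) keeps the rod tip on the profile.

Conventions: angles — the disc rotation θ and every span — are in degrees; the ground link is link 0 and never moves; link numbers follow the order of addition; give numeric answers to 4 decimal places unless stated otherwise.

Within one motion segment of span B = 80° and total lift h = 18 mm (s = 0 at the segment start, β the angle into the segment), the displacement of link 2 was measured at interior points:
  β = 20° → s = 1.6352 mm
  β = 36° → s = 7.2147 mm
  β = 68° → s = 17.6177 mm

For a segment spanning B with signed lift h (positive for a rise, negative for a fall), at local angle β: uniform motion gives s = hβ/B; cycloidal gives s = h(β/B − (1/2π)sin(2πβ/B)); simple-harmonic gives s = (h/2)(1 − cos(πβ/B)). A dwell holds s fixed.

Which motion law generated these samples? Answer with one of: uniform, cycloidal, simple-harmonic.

candidates at β/B = r: uniform s = h·r (linear in β); cycloidal s = h·(r − sin(2πr)/(2π)); simple-harmonic s = (h/2)(1 − cos(πr))
β=20°: printed 1.6352 | uniform 4.5000, cycloidal 1.6352, simple-harmonic 2.6360
β=36°: printed 7.2147 | uniform 8.1000, cycloidal 7.2147, simple-harmonic 7.5921
β=68°: printed 17.6177 | uniform 15.3000, cycloidal 17.6177, simple-harmonic 17.0191
only one law matches every sample → cycloidal

cycloidal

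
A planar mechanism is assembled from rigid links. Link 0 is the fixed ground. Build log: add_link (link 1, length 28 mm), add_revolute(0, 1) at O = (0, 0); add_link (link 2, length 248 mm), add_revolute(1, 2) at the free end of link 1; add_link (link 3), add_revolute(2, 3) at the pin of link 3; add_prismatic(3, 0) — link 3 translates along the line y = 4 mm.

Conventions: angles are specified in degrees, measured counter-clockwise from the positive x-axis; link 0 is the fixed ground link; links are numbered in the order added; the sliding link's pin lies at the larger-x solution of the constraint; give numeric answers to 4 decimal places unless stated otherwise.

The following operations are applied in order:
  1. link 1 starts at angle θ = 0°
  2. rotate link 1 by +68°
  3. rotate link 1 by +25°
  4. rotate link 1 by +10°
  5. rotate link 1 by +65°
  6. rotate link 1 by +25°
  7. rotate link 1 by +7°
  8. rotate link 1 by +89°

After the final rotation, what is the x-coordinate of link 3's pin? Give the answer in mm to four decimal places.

geometry: r = 28 mm, L = 248 mm, e = 4 mm; θ starts at 0°
rotate link 1 by +68°: θ ← 0° +68° = 68°
rotate link 1 by +25°: θ ← 68° +25° = 93°
rotate link 1 by +10°: θ ← 93° +10° = 103°
rotate link 1 by +65°: θ ← 103° +65° = 168°
rotate link 1 by +25°: θ ← 168° +25° = 193°
rotate link 1 by +7°: θ ← 193° +7° = 200°
rotate link 1 by +89°: θ ← 200° +89° = 289°
crank pin P = (r cos θ, r sin θ) = (9.115908, -26.474520)
h = r sin θ − e = -26.474520 − 4 = -30.474520
x = r cos θ + √(L² − h²) = 9.115908 + 246.120506 = 255.236415

255.2364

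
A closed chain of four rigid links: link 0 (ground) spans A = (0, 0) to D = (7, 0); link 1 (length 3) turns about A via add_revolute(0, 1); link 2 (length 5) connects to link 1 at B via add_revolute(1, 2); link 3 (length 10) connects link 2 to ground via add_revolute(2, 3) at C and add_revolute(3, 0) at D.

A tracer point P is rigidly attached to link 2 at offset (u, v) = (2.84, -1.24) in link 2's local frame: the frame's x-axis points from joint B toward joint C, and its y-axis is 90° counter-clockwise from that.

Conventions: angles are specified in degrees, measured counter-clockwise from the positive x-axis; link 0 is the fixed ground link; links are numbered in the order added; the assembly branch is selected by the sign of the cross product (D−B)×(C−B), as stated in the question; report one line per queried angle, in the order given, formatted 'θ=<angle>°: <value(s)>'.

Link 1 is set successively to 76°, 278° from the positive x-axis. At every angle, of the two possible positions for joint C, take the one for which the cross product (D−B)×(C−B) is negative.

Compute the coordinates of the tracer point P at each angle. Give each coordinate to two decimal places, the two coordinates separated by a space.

A=(0,0), D=(7.00,0)
θ=76°: B = A + 3.00·(cos76°, sin76°) = (0.7258, 2.9109)
θ=76°: |BD| = 6.9166
θ=76°: circle(B,5.00) ∩ circle(D,10.00): a=-1.9634, h=4.5984
θ=76°:   candidates: C₊=(0.8799,7.9085) cross=31.805; C₋=(-2.9906,-0.4341) cross=-31.805
θ=76°:   branch - wants cross < 0 → take C=(-2.9906,-0.4341) (cross=-31.805)
θ=76°: ex = (C−B)/|BC| = (-0.7433,-0.6690); ey = (0.6690,-0.7433)
θ=76°: P = B + 2.84·ex + -1.24·ey = (-2.2147,1.9326)
θ=278°: B = A + 3.00·(cos278°, sin278°) = (0.4175, -2.9708)
θ=278°: |BD| = 7.2218
θ=278°: circle(B,5.00) ∩ circle(D,10.00): a=-1.5817, h=4.7432
θ=278°:   candidates: C₊=(-2.9753,0.7019) cross=34.255; C₋=(0.9271,-7.9448) cross=-34.255
θ=278°:   branch - wants cross < 0 → take C=(0.9271,-7.9448) (cross=-34.255)
θ=278°: ex = (C−B)/|BC| = (0.1019,-0.9948); ey = (0.9948,0.1019)
θ=278°: P = B + 2.84·ex + -1.24·ey = (-0.5266,-5.9224)

θ=76°: -2.21 1.93
θ=278°: -0.53 -5.92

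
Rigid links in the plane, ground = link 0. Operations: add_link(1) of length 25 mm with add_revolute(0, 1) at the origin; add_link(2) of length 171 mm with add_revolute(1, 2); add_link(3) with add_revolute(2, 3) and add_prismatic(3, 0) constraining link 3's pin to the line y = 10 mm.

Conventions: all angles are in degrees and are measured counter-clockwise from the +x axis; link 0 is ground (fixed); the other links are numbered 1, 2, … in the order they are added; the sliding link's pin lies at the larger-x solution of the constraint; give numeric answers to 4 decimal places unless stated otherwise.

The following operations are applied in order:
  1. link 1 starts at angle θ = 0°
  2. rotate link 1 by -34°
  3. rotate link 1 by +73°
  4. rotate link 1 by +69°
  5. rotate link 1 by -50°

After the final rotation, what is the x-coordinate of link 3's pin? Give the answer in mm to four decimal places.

geometry: r = 25 mm, L = 171 mm, e = 10 mm; θ starts at 0°
rotate link 1 by -34°: θ ← 0° -34° = -34°
rotate link 1 by +73°: θ ← -34° +73° = 39°
rotate link 1 by +69°: θ ← 39° +69° = 108°
rotate link 1 by -50°: θ ← 108° -50° = 58°
crank pin P = (r cos θ, r sin θ) = (13.247982, 21.201202)
h = r sin θ − e = 21.201202 − 10 = 11.201202
x = r cos θ + √(L² − h²) = 13.247982 + 170.632743 = 183.880725

183.8807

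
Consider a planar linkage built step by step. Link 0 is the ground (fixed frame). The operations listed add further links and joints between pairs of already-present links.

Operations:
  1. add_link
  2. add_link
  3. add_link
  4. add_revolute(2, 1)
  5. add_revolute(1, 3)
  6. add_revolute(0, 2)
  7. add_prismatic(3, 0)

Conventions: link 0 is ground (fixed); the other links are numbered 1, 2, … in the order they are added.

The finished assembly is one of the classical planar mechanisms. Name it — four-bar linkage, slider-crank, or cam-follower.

links: 4 (incl. ground); joints: 3 revolute, 1 prismatic, 0 higher (cam) pair, forming one closed loop
4 links, 3 revolutes + 1 prismatic in one loop → slider-crank

slider-crank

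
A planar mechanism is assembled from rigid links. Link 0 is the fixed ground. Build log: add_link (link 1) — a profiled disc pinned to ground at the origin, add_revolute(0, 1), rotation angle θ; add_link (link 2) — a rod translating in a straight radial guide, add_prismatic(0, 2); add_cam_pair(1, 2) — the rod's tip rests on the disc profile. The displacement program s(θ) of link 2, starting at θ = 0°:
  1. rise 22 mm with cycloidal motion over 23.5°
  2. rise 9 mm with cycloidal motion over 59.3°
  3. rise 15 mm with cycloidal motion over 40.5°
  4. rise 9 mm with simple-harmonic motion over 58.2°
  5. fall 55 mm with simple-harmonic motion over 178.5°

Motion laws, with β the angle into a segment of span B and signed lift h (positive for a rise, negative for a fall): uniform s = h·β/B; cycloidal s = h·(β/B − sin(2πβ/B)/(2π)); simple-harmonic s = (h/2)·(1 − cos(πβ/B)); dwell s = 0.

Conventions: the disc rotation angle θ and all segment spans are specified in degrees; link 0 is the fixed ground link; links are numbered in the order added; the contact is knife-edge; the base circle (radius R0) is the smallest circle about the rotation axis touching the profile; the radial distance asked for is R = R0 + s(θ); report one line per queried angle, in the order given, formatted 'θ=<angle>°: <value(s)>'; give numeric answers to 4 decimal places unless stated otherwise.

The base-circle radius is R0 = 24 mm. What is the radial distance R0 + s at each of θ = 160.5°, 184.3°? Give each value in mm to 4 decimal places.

seg 1 [0°–23.5°] cycloidal, h=22: full span → s += 22 → s = 22.0000
seg 2 [23.5°–82.8°] cycloidal, h=9: full span → s += 9 → s = 31.0000
seg 3 [82.8°–123.3°] cycloidal, h=15: full span → s += 15 → s = 46.0000
seg 4 [123.3°–181.5°] simple-harmonic, h=9: θ=160.5° here. β=37.2, B=58.2. 9/2·(1 − cos(π·0.6392)) = 6.4055 → s = 52.4055
seg 4 [123.3°–181.5°] simple-harmonic, h=9: full span → s += 9 → s = 55.0000
seg 5 [181.5°–360°] simple-harmonic, h=-55: θ=184.3° here. β=2.8, B=178.5. -55/2·(1 − cos(π·0.0157)) = -0.0334 → s = 54.9666
θ=160.5°: R = R0 + s = 24 + 52.4055 = 76.4055
θ=184.3°: R = R0 + s = 24 + 54.9666 = 78.9666

θ=160.5°: 76.4055
θ=184.3°: 78.9666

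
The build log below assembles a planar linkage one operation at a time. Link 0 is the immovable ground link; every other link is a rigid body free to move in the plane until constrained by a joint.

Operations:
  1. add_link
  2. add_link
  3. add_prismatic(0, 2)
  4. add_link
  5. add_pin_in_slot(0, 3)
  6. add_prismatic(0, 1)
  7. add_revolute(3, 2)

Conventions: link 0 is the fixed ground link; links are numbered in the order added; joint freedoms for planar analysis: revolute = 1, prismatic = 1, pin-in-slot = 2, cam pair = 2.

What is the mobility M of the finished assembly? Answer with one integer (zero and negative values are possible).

L=1 J1=0 J2=0
add link → L=2 J1=0 J2=0
add link → L=3 J1=0 J2=0
P@0,2 dof=1 J1 → L=3 J1=1 J2=0
add link → L=4 J1=1 J2=0
PS@0,3 dof=2 J2 → L=4 J1=1 J2=1
P@0,1 dof=1 J1 → L=4 J1=2 J2=1
R@3,2 dof=1 J1 → L=4 J1=3 J2=1
M=3(L−1)−2J1−J2=3·3−2·3−1=2

M = 2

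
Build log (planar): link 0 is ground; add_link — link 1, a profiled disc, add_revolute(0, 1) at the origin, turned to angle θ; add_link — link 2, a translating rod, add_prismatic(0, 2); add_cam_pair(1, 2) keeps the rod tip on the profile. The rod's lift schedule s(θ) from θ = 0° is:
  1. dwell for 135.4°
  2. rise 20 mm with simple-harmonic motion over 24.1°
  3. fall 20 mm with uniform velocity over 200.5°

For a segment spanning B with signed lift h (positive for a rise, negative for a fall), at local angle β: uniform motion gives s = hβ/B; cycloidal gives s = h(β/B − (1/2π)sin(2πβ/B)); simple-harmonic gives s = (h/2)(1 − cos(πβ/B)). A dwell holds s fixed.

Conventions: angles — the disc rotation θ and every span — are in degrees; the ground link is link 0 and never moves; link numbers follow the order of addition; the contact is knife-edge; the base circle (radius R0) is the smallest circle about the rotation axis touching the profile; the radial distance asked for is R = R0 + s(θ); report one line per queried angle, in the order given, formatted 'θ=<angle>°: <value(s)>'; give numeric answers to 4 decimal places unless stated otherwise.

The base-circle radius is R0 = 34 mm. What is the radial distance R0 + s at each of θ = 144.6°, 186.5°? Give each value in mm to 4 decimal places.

seg 1 [0°–135.4°] dwell: s stays 0.0000
seg 2 [135.4°–159.5°] simple-harmonic, h=20: θ=144.6° here. β=9.2, B=24.1. 20/2·(1 − cos(π·0.3817)) = 6.3697 → s = 6.3697
seg 2 [135.4°–159.5°] simple-harmonic, h=20: full span → s += 20 → s = 20.0000
seg 3 [159.5°–360°] uniform, h=-20: θ=186.5° here. β=27, B=200.5. -20·27/200.5 = -2.6933 → s = 17.3067
θ=144.6°: R = R0 + s = 34 + 6.3697 = 40.3697
θ=186.5°: R = R0 + s = 34 + 17.3067 = 51.3067

θ=144.6°: 40.3697
θ=186.5°: 51.3067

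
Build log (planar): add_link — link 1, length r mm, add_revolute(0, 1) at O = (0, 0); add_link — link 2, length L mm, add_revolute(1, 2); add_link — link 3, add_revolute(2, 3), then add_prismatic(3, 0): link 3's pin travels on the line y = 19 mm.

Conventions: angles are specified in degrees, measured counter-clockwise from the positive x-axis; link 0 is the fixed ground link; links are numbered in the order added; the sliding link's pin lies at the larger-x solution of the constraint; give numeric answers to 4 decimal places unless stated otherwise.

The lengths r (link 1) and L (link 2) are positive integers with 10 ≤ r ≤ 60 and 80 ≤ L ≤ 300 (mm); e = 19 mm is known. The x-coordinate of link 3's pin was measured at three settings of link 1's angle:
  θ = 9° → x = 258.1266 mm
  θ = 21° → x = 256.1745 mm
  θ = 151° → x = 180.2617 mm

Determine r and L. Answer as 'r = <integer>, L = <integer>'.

constraint per measurement: (x − r cos θ)² + (r sin θ − e)² = L²
subtracting the θ₁ and θ₂ equations cancels the r² and L² terms:
r = (x₁² − x₂²) / (2[(x₁cos θ₁ + e sin θ₁) − (x₂cos θ₂ + e sin θ₂)]) = 41.9986 → r = 42
L² = (x₁ − r cos θ₁)² + (r sin θ₁ − e)² = 47088.9870 → L = 217.0000 → L = 217
check at θ₃=151°: x = 180.2617 (printed 180.2617) ✓

r = 42, L = 217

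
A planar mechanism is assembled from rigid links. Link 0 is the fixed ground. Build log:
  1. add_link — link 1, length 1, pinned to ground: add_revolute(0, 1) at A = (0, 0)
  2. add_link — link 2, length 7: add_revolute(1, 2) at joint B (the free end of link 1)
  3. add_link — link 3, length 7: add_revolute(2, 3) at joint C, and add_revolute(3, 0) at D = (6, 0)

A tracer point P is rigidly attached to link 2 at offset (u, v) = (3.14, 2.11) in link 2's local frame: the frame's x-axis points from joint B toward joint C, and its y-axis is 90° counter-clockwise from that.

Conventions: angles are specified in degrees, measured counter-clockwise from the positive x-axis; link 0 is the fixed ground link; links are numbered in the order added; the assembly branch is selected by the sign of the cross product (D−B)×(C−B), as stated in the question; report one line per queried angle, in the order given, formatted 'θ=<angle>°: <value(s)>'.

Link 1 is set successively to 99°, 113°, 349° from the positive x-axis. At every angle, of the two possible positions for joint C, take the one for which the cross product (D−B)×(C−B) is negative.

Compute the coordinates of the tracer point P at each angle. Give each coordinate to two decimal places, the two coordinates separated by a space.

A=(0,0), D=(6.00,0)
θ=99°: B = A + 1.00·(cos99°, sin99°) = (-0.1564, 0.9877)
θ=99°: |BD| = 6.2352
θ=99°: circle(B,7.00) ∩ circle(D,7.00): a=3.1176, h=6.2674
θ=99°:   candidates: C₊=(3.9146,6.6821) cross=39.078; C₋=(1.9290,-5.6945) cross=-39.078
θ=99°:   branch - wants cross < 0 → take C=(1.9290,-5.6945) (cross=-39.078)
θ=99°: ex = (C−B)/|BC| = (0.2979,-0.9546); ey = (0.9546,0.2979)
θ=99°: P = B + 3.14·ex + 2.11·ey = (2.7932,-1.3811)
θ=113°: B = A + 1.00·(cos113°, sin113°) = (-0.3907, 0.9205)
θ=113°: |BD| = 6.4567
θ=113°: circle(B,7.00) ∩ circle(D,7.00): a=3.2283, h=6.2111
θ=113°:   candidates: C₊=(3.6901,6.6079) cross=40.103; C₋=(1.9191,-5.6874) cross=-40.103
θ=113°:   branch - wants cross < 0 → take C=(1.9191,-5.6874) (cross=-40.103)
θ=113°: ex = (C−B)/|BC| = (0.3300,-0.9440); ey = (0.9440,0.3300)
θ=113°: P = B + 3.14·ex + 2.11·ey = (2.6372,-1.3474)
θ=349°: B = A + 1.00·(cos349°, sin349°) = (0.9816, -0.1908)
θ=349°: |BD| = 5.0220
θ=349°: circle(B,7.00) ∩ circle(D,7.00): a=2.5110, h=6.5341
θ=349°:   candidates: C₊=(3.2426,6.4340) cross=32.814; C₋=(3.7391,-6.6248) cross=-32.814
θ=349°:   branch - wants cross < 0 → take C=(3.7391,-6.6248) (cross=-32.814)
θ=349°: ex = (C−B)/|BC| = (0.3939,-0.9191); ey = (0.9191,0.3939)
θ=349°: P = B + 3.14·ex + 2.11·ey = (4.1579,-2.2457)

θ=99°: 2.79 -1.38
θ=113°: 2.64 -1.35
θ=349°: 4.16 -2.25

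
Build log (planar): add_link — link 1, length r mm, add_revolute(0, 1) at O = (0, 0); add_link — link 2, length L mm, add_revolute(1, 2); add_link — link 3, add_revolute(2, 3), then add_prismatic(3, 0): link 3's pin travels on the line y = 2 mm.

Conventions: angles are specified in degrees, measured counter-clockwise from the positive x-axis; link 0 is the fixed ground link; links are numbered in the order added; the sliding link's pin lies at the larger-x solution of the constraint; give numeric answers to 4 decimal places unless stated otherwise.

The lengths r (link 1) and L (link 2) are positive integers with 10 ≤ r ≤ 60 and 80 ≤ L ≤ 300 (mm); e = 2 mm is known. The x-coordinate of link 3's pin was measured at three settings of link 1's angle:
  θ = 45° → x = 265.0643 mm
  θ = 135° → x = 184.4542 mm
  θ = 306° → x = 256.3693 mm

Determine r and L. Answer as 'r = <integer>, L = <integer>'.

constraint per measurement: (x − r cos θ)² + (r sin θ − e)² = L²
subtracting the θ₁ and θ₂ equations cancels the r² and L² terms:
r = (x₁² − x₂²) / (2[(x₁cos θ₁ + e sin θ₁) − (x₂cos θ₂ + e sin θ₂)]) = 56.9999 → r = 57
L² = (x₁ − r cos θ₁)² + (r sin θ₁ − e)² = 51983.9837 → L = 228.0000 → L = 228
check at θ₃=306°: x = 256.3693 (printed 256.3693) ✓

r = 57, L = 228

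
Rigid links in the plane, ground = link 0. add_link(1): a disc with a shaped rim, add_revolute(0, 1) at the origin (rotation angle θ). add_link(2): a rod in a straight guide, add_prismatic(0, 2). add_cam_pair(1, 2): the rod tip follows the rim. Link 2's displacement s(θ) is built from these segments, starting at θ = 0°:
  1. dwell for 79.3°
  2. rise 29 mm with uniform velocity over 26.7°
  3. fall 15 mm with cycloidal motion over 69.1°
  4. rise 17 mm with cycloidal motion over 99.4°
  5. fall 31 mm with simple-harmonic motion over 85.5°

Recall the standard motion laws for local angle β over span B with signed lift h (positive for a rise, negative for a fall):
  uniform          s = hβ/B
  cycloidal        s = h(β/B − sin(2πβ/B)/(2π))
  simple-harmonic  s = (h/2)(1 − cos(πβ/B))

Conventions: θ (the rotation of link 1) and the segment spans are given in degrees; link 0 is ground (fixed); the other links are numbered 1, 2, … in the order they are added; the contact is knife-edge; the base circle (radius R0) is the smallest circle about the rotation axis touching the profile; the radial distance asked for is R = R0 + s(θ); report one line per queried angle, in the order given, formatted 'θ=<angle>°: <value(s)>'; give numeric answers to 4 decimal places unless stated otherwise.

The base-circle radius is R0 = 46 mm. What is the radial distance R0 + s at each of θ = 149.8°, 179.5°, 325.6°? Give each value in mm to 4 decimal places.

segment 1 (0° to 79.3°, dwell): s unchanged at 0.0000
segment 2 (79.3° to 106°, uniform, h = 29) is passed completely: s = 0.0000 + (29) = 29.0000
θ = 149.8° falls in segment 3 (106° to 175.1°, cycloidal, h = -15): β = 149.8 − 106 = 43.8°, B = 69.1°; Δs = -15·(0.6339 − sin(2π·0.6339)/(2π)) = -11.2874; s = 29.0000 − 11.2874 = 17.7126
segment 3 (106° to 175.1°, cycloidal, h = -15) is passed completely: s = 29.0000 + (-15) = 14.0000
θ = 179.5° falls in segment 4 (175.1° to 274.5°, cycloidal, h = 17): β = 179.5 − 175.1 = 4.4°, B = 99.4°; Δs = 17·(0.0443 − sin(2π·0.0443)/(2π)) = 0.0097; s = 14.0000 + 0.0097 = 14.0097
segment 4 (175.1° to 274.5°, cycloidal, h = 17) is passed completely: s = 14.0000 + (17) = 31.0000
θ = 325.6° falls in segment 5 (274.5° to 360°, simple-harmonic, h = -31): β = 325.6 − 274.5 = 51.1°, B = 85.5°; Δs = -31/2·(1 − cos(π·0.5977)) = -20.1813; s = 31.0000 − 20.1813 = 10.8187
θ=149.8°: R = R0 + s = 46 + 17.7126 = 63.7126
θ=179.5°: R = R0 + s = 46 + 14.0097 = 60.0097
θ=325.6°: R = R0 + s = 46 + 10.8187 = 56.8187

θ=149.8°: 63.7126
θ=179.5°: 60.0097
θ=325.6°: 56.8187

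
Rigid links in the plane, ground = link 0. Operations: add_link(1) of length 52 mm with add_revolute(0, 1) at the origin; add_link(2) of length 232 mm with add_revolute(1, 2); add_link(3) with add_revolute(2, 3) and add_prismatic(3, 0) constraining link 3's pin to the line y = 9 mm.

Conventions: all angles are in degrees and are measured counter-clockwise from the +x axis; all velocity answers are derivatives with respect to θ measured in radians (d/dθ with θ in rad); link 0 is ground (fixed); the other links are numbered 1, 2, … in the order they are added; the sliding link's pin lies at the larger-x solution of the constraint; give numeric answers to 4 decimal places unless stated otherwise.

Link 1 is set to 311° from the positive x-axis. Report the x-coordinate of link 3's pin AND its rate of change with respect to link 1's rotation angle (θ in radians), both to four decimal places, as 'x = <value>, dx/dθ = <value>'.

geometry: r = 52 mm, L = 232 mm, e = 9 mm
crank pin P = (r cos θ, r sin θ) = (34.115070, -39.244898)
h = r sin θ − e = -39.244898 − 9 = -48.244898
x = r cos θ + √(L² − h²) = 34.115070 + 226.928248 = 261.043318
dx/dθ = −r sin θ − h·r cos θ/√(L² − h²) (θ in radians; h = -48.244898) = 46.497755

x = 261.0433, dx/dθ = 46.4978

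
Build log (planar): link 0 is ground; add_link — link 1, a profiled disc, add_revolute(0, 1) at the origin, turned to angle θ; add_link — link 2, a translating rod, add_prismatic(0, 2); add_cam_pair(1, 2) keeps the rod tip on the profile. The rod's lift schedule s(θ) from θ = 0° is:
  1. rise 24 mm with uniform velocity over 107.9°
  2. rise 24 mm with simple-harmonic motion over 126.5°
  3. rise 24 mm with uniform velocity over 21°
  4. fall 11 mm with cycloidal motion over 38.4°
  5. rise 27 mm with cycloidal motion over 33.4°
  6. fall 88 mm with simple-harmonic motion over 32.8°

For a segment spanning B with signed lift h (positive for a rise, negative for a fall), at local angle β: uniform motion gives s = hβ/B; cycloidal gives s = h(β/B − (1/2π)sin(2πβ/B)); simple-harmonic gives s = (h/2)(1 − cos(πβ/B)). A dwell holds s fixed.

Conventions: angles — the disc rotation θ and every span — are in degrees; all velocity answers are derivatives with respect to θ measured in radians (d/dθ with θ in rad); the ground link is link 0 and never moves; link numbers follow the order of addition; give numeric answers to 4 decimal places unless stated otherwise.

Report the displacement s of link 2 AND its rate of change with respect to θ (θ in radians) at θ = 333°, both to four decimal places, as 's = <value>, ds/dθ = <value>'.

seg 1 [0°–107.9°] uniform, h=24: full span → s += 24 → s = 24.0000
seg 2 [107.9°–234.4°] simple-harmonic, h=24: full span → s += 24 → s = 48.0000
seg 3 [234.4°–255.4°] uniform, h=24: full span → s += 24 → s = 72.0000
seg 4 [255.4°–293.8°] cycloidal, h=-11: full span → s += -11 → s = 61.0000
seg 5 [293.8°–327.2°] cycloidal, h=27: full span → s += 27 → s = 88.0000
seg 6 [327.2°–360°] simple-harmonic, h=-88: θ=333° here. β=5.8, B=32.8. -88/2·(1 − cos(π·0.1768)) = -6.6166 → s = 81.3834
velocity in seg [327.2°–360°] (simple-harmonic), θ in radians: β = 5.8° = 0.1012 rad, B = 32.8° = 0.5725 rad; ds/dθ = (πh/(2B)) sin(πβ/B) = (π·(-88)/(2·0.5725)) sin(π·0.1768) = -127.345360 mm/rad

s = 81.3834, ds/dθ = -127.3454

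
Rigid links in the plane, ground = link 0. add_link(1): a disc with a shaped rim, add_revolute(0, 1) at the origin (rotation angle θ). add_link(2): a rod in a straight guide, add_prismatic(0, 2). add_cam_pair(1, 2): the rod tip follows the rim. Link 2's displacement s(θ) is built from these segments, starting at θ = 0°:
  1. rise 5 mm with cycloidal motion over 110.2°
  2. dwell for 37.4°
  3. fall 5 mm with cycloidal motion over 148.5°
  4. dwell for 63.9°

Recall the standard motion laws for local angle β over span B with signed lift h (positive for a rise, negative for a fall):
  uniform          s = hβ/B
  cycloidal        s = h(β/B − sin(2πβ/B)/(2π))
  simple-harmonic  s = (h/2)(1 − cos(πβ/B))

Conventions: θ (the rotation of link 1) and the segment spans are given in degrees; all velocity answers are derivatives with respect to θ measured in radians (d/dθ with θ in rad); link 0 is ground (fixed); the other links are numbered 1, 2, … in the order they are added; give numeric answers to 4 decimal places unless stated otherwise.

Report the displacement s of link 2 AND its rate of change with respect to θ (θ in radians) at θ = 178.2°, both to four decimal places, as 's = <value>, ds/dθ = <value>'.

segment 1 (0° to 110.2°, cycloidal, h = 5) is passed completely: s = 0.0000 + (5) = 5.0000
segment 2 (110.2° to 147.6°, dwell): s unchanged at 5.0000
θ = 178.2° falls in segment 3 (147.6° to 296.1°, cycloidal, h = -5): β = 178.2 − 147.6 = 30.6°, B = 148.5°; Δs = -5·(0.2061 − sin(2π·0.2061)/(2π)) = -0.2647; s = 5.0000 − 0.2647 = 4.7353
velocity in seg [147.6°–296.1°] (cycloidal), θ in radians: β = 30.6° = 0.5341 rad, B = 148.5° = 2.5918 rad; ds/dθ = (h/B)(1 − cos(2πβ/B)) = ((-5)/2.5918)(1 − cos(2π·0.2061)) = -1.403292 mm/rad

s = 4.7353, ds/dθ = -1.4033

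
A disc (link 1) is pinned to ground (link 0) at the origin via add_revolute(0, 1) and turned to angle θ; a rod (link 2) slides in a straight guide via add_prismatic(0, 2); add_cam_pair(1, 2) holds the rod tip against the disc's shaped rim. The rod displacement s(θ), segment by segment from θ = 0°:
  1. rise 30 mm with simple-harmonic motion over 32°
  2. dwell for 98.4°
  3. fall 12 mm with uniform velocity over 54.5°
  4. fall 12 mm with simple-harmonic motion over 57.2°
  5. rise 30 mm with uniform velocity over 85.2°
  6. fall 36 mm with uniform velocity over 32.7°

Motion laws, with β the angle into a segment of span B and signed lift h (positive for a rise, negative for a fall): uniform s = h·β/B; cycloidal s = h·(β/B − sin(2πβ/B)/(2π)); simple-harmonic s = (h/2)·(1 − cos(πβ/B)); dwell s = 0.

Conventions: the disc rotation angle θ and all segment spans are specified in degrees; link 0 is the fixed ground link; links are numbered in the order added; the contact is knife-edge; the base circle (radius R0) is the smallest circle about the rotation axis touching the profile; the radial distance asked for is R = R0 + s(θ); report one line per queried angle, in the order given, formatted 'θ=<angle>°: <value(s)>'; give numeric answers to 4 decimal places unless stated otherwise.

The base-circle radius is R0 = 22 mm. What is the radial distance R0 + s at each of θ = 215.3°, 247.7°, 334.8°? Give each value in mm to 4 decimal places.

segment 1 (0° to 32°, simple-harmonic, h = 30) is passed completely: s = 0.0000 + (30) = 30.0000
segment 2 (32° to 130.4°, dwell): s unchanged at 30.0000
segment 3 (130.4° to 184.9°, uniform, h = -12) is passed completely: s = 30.0000 + (-12) = 18.0000
θ = 215.3° falls in segment 4 (184.9° to 242.1°, simple-harmonic, h = -12): β = 215.3 − 184.9 = 30.4°, B = 57.2°; Δs = -12/2·(1 − cos(π·0.5315)) = -6.5922; s = 18.0000 − 6.5922 = 11.4078
segment 4 (184.9° to 242.1°, simple-harmonic, h = -12) is passed completely: s = 18.0000 + (-12) = 6.0000
θ = 247.7° falls in segment 5 (242.1° to 327.3°, uniform, h = 30): β = 247.7 − 242.1 = 5.6°, B = 85.2°; Δs = 30·5.6/85.2 = 1.9718; s = 6.0000 + 1.9718 = 7.9718
segment 5 (242.1° to 327.3°, uniform, h = 30) is passed completely: s = 6.0000 + (30) = 36.0000
θ = 334.8° falls in segment 6 (327.3° to 360°, uniform, h = -36): β = 334.8 − 327.3 = 7.5°, B = 32.7°; Δs = -36·7.5/32.7 = -8.2569; s = 36.0000 − 8.2569 = 27.7431
θ=215.3°: R = R0 + s = 22 + 11.4078 = 33.4078
θ=247.7°: R = R0 + s = 22 + 7.9718 = 29.9718
θ=334.8°: R = R0 + s = 22 + 27.7431 = 49.7431

θ=215.3°: 33.4078
θ=247.7°: 29.9718
θ=334.8°: 49.7431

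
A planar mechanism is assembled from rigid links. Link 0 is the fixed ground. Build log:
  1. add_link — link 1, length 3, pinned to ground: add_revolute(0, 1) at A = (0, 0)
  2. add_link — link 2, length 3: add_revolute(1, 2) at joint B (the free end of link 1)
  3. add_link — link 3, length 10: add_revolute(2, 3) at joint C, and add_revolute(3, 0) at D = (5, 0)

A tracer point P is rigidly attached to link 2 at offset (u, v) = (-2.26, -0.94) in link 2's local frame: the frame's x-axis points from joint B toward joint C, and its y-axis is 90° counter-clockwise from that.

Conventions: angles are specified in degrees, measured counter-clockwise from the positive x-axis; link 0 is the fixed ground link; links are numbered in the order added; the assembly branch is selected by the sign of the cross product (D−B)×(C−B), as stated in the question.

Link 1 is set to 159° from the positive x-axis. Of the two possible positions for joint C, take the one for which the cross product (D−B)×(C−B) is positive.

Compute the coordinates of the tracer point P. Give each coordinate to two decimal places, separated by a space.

A=(0,0), D=(5.00,0)
B = A + 3.00·(cos159°, sin159°) = (-2.8007, 1.0751)
|BD| = 7.8745
circle(B,3.00) ∩ circle(D,10.00): a=-1.8409, h=2.3688
  candidates: C₊=(-4.3010,3.6730) cross=18.653; C₋=(-4.9478,-1.0201) cross=-18.653
  branch + wants cross > 0 → take C=(-4.3010,3.6730) (cross=18.653)
ex = (C−B)/|BC| = (-0.5001,0.8660); ey = (-0.8660,-0.5001)
P = B + -2.26·ex + -0.94·ey = (-0.8565,-0.4119)

-0.86 -0.41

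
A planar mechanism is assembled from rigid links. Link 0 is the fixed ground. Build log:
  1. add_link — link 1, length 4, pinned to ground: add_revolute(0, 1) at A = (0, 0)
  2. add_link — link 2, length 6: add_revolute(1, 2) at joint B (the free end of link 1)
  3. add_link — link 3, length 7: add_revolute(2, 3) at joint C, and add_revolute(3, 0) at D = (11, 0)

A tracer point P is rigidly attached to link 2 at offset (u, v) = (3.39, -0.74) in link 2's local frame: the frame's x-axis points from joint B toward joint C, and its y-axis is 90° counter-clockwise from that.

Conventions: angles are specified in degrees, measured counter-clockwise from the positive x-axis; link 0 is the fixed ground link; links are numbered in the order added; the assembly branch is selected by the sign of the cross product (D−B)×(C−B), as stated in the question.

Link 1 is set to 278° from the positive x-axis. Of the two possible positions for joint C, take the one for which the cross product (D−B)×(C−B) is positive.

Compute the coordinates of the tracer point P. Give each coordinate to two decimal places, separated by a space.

A=(0,0), D=(11.00,0)
B = A + 4.00·(cos278°, sin278°) = (0.5567, -3.9611)
|BD| = 11.1693
circle(B,6.00) ∩ circle(D,7.00): a=5.0027, h=3.3126
  candidates: C₊=(4.0594,0.9103) cross=36.999; C₋=(6.4090,-5.2842) cross=-36.999
  branch + wants cross > 0 → take C=(4.0594,0.9103) (cross=36.999)
ex = (C−B)/|BC| = (0.5838,0.8119); ey = (-0.8119,0.5838)
P = B + 3.39·ex + -0.74·ey = (3.1366,-1.6407)

3.14 -1.64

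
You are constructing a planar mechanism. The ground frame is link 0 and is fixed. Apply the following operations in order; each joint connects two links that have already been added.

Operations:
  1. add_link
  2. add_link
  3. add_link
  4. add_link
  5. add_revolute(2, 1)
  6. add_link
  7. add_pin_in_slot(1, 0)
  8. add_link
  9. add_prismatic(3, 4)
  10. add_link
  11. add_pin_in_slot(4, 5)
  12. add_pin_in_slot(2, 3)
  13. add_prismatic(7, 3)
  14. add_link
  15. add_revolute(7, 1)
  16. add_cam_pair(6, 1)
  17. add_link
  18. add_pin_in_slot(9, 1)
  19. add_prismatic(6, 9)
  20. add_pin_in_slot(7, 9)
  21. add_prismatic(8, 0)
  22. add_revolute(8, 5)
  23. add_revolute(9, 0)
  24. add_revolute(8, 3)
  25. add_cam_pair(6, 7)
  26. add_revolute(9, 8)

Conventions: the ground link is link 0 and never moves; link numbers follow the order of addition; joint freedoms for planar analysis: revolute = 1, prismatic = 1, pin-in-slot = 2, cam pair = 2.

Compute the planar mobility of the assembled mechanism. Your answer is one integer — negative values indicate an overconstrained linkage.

(L,J1,J2)=(1,0,0); link0 fixed
link1: (2,0,0)
link2: (3,0,0)
link3: (4,0,0)
link4: (5,0,0)
R 2-1 [J1]: (5,1,0)
link5: (6,1,0)
PS 1-0 [J2]: (6,1,1)
link6: (7,1,1)
P 3-4 [J1]: (7,2,1)
link7: (8,2,1)
PS 4-5 [J2]: (8,2,2)
PS 2-3 [J2]: (8,2,3)
P 7-3 [J1]: (8,3,3)
link8: (9,3,3)
R 7-1 [J1]: (9,4,3)
C 6-1 [J2]: (9,4,4)
link9: (10,4,4)
PS 9-1 [J2]: (10,4,5)
P 6-9 [J1]: (10,5,5)
PS 7-9 [J2]: (10,5,6)
P 8-0 [J1]: (10,6,6)
R 8-5 [J1]: (10,7,6)
R 9-0 [J1]: (10,8,6)
R 8-3 [J1]: (10,9,6)
C 6-7 [J2]: (10,9,7)
R 9-8 [J1]: (10,10,7)
Grübler: 3·9 − 2·10 − 7 = 0

M = 0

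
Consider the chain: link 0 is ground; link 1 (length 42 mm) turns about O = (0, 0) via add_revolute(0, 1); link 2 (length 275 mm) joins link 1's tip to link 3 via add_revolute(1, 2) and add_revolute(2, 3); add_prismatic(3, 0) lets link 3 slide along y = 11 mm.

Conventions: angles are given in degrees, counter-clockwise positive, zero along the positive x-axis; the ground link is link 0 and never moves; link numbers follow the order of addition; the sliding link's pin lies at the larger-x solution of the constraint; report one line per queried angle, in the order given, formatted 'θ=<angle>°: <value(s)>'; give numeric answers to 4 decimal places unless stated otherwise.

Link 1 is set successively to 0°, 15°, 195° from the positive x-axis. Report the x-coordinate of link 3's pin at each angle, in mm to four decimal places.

geometry: r = 42 mm, L = 275 mm, e = 11 mm
θ=0°: crank pin P = (r cos θ, r sin θ) = (42.000000, 0.000000)
θ=0°: h = r sin θ − e = 0.000000 − 11 = -11.000000
θ=0°: x = r cos θ + √(L² − h²) = 42.000000 + 274.779912 = 316.779912
θ=15°: crank pin P = (r cos θ, r sin θ) = (40.568885, 10.870400)
θ=15°: h = r sin θ − e = 10.870400 − 11 = -0.129600
θ=15°: x = r cos θ + √(L² − h²) = 40.568885 + 274.999969 = 315.568854
θ=195°: crank pin P = (r cos θ, r sin θ) = (-40.568885, -10.870400)
θ=195°: h = r sin θ − e = -10.870400 − 11 = -21.870400
θ=195°: x = r cos θ + √(L² − h²) = -40.568885 + 274.128958 = 233.560073

θ=0°: 316.7799
θ=15°: 315.5689
θ=195°: 233.5601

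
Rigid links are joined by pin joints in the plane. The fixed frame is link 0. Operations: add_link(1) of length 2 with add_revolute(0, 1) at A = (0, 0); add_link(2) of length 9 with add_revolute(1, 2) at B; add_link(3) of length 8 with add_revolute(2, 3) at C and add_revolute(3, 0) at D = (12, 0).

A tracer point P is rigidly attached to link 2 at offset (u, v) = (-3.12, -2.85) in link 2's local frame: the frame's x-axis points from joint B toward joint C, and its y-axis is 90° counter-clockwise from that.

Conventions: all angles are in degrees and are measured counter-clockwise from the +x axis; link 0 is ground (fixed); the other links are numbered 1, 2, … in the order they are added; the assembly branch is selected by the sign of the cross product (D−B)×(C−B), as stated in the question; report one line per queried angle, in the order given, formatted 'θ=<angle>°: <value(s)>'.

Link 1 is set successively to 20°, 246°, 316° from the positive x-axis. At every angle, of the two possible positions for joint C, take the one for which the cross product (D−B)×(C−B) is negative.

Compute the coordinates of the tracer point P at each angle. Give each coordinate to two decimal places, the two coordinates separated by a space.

A=(0,0), D=(12.00,0)
θ=20°: B = A + 2.00·(cos20°, sin20°) = (1.8794, 0.6840)
θ=20°: |BD| = 10.1437
θ=20°: circle(B,9.00) ∩ circle(D,8.00): a=5.9098, h=6.7878
θ=20°:   candidates: C₊=(8.2335,7.0579) cross=68.853; C₋=(7.3180,-6.4868) cross=-68.853
θ=20°:   branch - wants cross < 0 → take C=(7.3180,-6.4868) (cross=-68.853)
θ=20°: ex = (C−B)/|BC| = (0.6043,-0.7968); ey = (0.7968,0.6043)
θ=20°: P = B + -3.12·ex + -2.85·ey = (-2.2768,1.4477)
θ=246°: B = A + 2.00·(cos246°, sin246°) = (-0.8135, -1.8271)
θ=246°: |BD| = 12.9431
θ=246°: circle(B,9.00) ∩ circle(D,8.00): a=7.1283, h=5.4943
θ=246°:   candidates: C₊=(5.4678,4.6185) cross=71.114; C₋=(7.0190,-6.2602) cross=-71.114
θ=246°:   branch - wants cross < 0 → take C=(7.0190,-6.2602) (cross=-71.114)
θ=246°: ex = (C−B)/|BC| = (0.8703,-0.4926); ey = (0.4926,0.8703)
θ=246°: P = B + -3.12·ex + -2.85·ey = (-4.9325,-2.7706)
θ=316°: B = A + 2.00·(cos316°, sin316°) = (1.4387, -1.3893)
θ=316°: |BD| = 10.6523
θ=316°: circle(B,9.00) ∩ circle(D,8.00): a=6.1241, h=6.5951
θ=316°:   candidates: C₊=(6.6503,5.9482) cross=70.253; C₋=(8.3706,-7.1294) cross=-70.253
θ=316°:   branch - wants cross < 0 → take C=(8.3706,-7.1294) (cross=-70.253)
θ=316°: ex = (C−B)/|BC| = (0.7702,-0.6378); ey = (0.6378,0.7702)
θ=316°: P = B + -3.12·ex + -2.85·ey = (-2.7821,-1.5946)

θ=20°: -2.28 1.45
θ=246°: -4.93 -2.77
θ=316°: -2.78 -1.59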